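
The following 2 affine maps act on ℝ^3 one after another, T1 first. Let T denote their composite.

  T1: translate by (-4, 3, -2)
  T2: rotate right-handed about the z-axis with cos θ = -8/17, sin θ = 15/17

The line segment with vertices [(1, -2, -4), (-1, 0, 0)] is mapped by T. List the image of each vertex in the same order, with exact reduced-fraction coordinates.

image vertices: (9/17, -53/17, -6), (-5/17, -99/17, -2)

T1 translate by (-4, 3, -2): (1, -2, -4) → (-3, 1, -6); (-1, 0, 0) → (-5, 3, -2)
T2 rotate right-handed about the z-axis with cos θ = -8/17, sin θ = 15/17: (-3, 1, -6) → (9/17, -53/17, -6); (-5, 3, -2) → (-5/17, -99/17, -2)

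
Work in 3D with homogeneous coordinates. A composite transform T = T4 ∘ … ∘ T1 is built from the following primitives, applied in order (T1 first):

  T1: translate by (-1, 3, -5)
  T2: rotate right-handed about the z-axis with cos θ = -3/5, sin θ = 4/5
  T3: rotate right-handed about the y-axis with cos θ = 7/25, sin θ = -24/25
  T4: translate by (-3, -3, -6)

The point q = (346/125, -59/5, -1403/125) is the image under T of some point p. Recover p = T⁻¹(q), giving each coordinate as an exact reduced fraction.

p = (-4, 5, -2)

T1 = [1 0 0 -1; 0 1 0 3; 0 0 1 -5; 0 0 0 1]
T2·T1 = [-3/5 -4/5 0 -9/5; 4/5 -3/5 0 -13/5; 0 0 1 -5; 0 0 0 1]
T3·…·T1 = [-21/125 -28/125 -24/25 537/125; 4/5 -3/5 0 -13/5; -72/125 -96/125 7/25 -391/125; 0 0 0 1]
T4·…·T1 = [-21/125 -28/125 -24/25 162/125; 4/5 -3/5 0 -28/5; -72/125 -96/125 7/25 -1141/125; 0 0 0 1]
det M = 1; M⁻¹ = [-21/125 4/5 -72/125 -14/25; -28/125 -3/5 -96/125 -252/25; -24/25 0 7/25 19/5; 0 0 0 1]
M⁻¹ · (346/125, -59/5, -1403/125)ᵀ = (-4, 5, -2)ᵀ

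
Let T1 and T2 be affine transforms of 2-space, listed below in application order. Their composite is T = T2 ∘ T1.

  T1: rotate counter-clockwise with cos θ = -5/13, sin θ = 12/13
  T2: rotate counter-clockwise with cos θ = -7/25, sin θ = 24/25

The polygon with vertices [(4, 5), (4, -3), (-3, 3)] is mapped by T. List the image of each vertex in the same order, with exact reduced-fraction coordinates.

T1 rotate counter-clockwise with cos θ = -5/13, sin θ = 12/13: (4, 5) → (-80/13, 23/13); (4, -3) → (16/13, 63/13); (-3, 3) → (-21/13, -51/13)
T2 rotate counter-clockwise with cos θ = -7/25, sin θ = 24/25: (-80/13, 23/13) → (8/325, -2081/325); (16/13, 63/13) → (-1624/325, -57/325); (-21/13, -51/13) → (1371/325, -147/325)

image vertices: (8/325, -2081/325), (-1624/325, -57/325), (1371/325, -147/325)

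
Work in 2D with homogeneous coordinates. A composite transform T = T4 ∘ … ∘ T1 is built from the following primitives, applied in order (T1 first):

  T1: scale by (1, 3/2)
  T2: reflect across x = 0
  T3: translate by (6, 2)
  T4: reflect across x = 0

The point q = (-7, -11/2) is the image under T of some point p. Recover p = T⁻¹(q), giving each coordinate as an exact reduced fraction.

T1 = [1 0 0; 0 3/2 0; 0 0 1]
T2·T1 = [-1 0 0; 0 3/2 0; 0 0 1]
T3·…·T1 = [-1 0 6; 0 3/2 2; 0 0 1]
T4·…·T1 = [1 0 -6; 0 3/2 2; 0 0 1]
det M = 3/2; M⁻¹ = [1 0 6; 0 2/3 -4/3; 0 0 1]
M⁻¹ · (-7, -11/2)ᵀ = (-1, -5)ᵀ

p = (-1, -5)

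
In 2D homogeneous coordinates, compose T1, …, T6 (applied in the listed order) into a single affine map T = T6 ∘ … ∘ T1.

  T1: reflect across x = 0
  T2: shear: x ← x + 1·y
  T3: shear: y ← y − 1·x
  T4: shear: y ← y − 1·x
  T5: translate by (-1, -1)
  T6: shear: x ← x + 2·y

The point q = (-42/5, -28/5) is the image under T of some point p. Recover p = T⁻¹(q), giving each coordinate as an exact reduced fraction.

T1 = [-1 0 0; 0 1 0; 0 0 1]
T2·T1 = [-1 1 0; 0 1 0; 0 0 1]
T3·…·T1 = [-1 1 0; 1 0 0; 0 0 1]
T4·…·T1 = [-1 1 0; 2 -1 0; 0 0 1]
T5·…·T1 = [-1 1 -1; 2 -1 -1; 0 0 1]
T6·…·T1 = [3 -1 -3; 2 -1 -1; 0 0 1]
det M = -1; M⁻¹ = [1 -1 2; 2 -3 3; 0 0 1]
M⁻¹ · (-42/5, -28/5)ᵀ = (-4/5, 3)ᵀ

p = (-4/5, 3)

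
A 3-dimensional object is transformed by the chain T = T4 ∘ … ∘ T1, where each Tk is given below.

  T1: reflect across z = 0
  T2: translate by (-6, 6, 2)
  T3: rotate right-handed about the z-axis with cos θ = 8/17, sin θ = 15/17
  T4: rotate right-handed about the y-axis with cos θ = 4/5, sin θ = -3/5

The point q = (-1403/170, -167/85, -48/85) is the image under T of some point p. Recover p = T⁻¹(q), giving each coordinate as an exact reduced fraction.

p = (1, -4/5, -5/2)

T1 = [1 0 0 0; 0 1 0 0; 0 0 -1 0; 0 0 0 1]
T2·T1 = [1 0 0 -6; 0 1 0 6; 0 0 -1 2; 0 0 0 1]
T3·…·T1 = [8/17 -15/17 0 -138/17; 15/17 8/17 0 -42/17; 0 0 -1 2; 0 0 0 1]
T4·…·T1 = [32/85 -12/17 3/5 -654/85; 15/17 8/17 0 -42/17; 24/85 -9/17 -4/5 -278/85; 0 0 0 1]
det M = -1; M⁻¹ = [32/85 15/17 24/85 6; -12/17 8/17 -9/17 -6; 3/5 0 -4/5 2; 0 0 0 1]
M⁻¹ · (-1403/170, -167/85, -48/85)ᵀ = (1, -4/5, -5/2)ᵀ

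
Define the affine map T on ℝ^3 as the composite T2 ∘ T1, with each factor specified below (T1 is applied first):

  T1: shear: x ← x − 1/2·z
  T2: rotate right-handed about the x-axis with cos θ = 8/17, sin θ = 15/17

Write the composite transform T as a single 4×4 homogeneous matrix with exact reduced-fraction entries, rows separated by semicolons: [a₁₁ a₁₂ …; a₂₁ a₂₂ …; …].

T1 = [1 0 -1/2 0; 0 1 0 0; 0 0 1 0; 0 0 0 1]
T2·T1 = [1 0 -1/2 0; 0 8/17 -15/17 0; 0 15/17 8/17 0; 0 0 0 1]

T = [1 0 -1/2 0; 0 8/17 -15/17 0; 0 15/17 8/17 0; 0 0 0 1]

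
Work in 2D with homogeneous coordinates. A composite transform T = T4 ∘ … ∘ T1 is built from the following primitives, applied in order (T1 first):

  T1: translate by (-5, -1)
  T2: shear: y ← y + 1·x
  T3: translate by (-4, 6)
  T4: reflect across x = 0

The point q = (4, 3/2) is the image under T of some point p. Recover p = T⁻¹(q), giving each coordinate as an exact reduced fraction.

T1 = [1 0 -5; 0 1 -1; 0 0 1]
T2·T1 = [1 0 -5; 1 1 -6; 0 0 1]
T3·…·T1 = [1 0 -9; 1 1 0; 0 0 1]
T4·…·T1 = [-1 0 9; 1 1 0; 0 0 1]
det M = -1; M⁻¹ = [-1 0 9; 1 1 -9; 0 0 1]
M⁻¹ · (4, 3/2)ᵀ = (5, -7/2)ᵀ

p = (5, -7/2)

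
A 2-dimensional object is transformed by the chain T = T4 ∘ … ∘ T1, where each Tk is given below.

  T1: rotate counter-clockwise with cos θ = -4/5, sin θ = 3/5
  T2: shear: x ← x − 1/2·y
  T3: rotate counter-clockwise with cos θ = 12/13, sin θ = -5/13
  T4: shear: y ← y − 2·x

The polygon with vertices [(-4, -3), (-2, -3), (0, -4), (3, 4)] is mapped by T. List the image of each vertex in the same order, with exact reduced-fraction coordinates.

T1 rotate counter-clockwise with cos θ = -4/5, sin θ = 3/5: (-4, -3) → (5, 0); (-2, -3) → (17/5, 6/5); (0, -4) → (12/5, 16/5); (3, 4) → (-24/5, -7/5)
T2 shear: x ← x − 1/2·y: (5, 0) → (5, 0); (17/5, 6/5) → (14/5, 6/5); (12/5, 16/5) → (4/5, 16/5); (-24/5, -7/5) → (-41/10, -7/5)
T3 rotate counter-clockwise with cos θ = 12/13, sin θ = -5/13: (5, 0) → (60/13, -25/13); (14/5, 6/5) → (198/65, 2/65); (4/5, 16/5) → (128/65, 172/65); (-41/10, -7/5) → (-281/65, 37/130)
T4 shear: y ← y − 2·x: (60/13, -25/13) → (60/13, -145/13); (198/65, 2/65) → (198/65, -394/65); (128/65, 172/65) → (128/65, -84/65); (-281/65, 37/130) → (-281/65, 1161/130)

image vertices: (60/13, -145/13), (198/65, -394/65), (128/65, -84/65), (-281/65, 1161/130)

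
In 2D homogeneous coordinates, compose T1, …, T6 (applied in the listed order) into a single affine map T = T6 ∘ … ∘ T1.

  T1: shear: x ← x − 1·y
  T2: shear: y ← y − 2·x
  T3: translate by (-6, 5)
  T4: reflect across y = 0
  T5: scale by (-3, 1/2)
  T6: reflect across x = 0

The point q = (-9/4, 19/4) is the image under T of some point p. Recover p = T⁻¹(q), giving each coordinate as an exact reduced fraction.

T1 = [1 -1 0; 0 1 0; 0 0 1]
T2·T1 = [1 -1 0; -2 3 0; 0 0 1]
T3·…·T1 = [1 -1 -6; -2 3 5; 0 0 1]
T4·…·T1 = [1 -1 -6; 2 -3 -5; 0 0 1]
T5·…·T1 = [-3 3 18; 1 -3/2 -5/2; 0 0 1]
T6·…·T1 = [3 -3 -18; 1 -3/2 -5/2; 0 0 1]
det M = -3/2; M⁻¹ = [1 -2 13; 2/3 -2 7; 0 0 1]
M⁻¹ · (-9/4, 19/4)ᵀ = (5/4, -4)ᵀ

p = (5/4, -4)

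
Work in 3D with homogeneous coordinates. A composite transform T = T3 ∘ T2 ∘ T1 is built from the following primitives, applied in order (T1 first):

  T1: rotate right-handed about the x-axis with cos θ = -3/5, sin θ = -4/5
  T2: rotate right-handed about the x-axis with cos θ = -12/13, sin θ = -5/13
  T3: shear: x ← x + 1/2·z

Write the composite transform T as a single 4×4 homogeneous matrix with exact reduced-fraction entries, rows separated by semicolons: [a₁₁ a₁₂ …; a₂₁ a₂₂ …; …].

T = [1 63/130 8/65 0; 0 16/65 -63/65 0; 0 63/65 16/65 0; 0 0 0 1]

T1 = [1 0 0 0; 0 -3/5 4/5 0; 0 -4/5 -3/5 0; 0 0 0 1]
T2·T1 = [1 0 0 0; 0 16/65 -63/65 0; 0 63/65 16/65 0; 0 0 0 1]
T3·…·T1 = [1 63/130 8/65 0; 0 16/65 -63/65 0; 0 63/65 16/65 0; 0 0 0 1]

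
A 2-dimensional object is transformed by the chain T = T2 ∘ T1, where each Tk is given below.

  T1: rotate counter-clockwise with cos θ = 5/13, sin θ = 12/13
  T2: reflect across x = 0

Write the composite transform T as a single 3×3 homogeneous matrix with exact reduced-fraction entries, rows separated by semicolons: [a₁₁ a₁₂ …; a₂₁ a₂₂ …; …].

T1 = [5/13 -12/13 0; 12/13 5/13 0; 0 0 1]
T2·T1 = [-5/13 12/13 0; 12/13 5/13 0; 0 0 1]

T = [-5/13 12/13 0; 12/13 5/13 0; 0 0 1]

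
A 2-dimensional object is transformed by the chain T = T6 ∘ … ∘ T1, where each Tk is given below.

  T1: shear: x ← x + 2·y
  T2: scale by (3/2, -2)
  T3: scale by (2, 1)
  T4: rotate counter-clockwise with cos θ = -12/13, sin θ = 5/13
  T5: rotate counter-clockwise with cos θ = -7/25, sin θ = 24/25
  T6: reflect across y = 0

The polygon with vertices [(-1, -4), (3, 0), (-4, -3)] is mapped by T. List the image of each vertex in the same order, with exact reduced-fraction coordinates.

T1 shear: x ← x + 2·y: (-1, -4) → (-9, -4); (3, 0) → (3, 0); (-4, -3) → (-10, -3)
T2 scale by (3/2, -2): (-9, -4) → (-27/2, 8); (3, 0) → (9/2, 0); (-10, -3) → (-15, 6)
T3 scale by (2, 1): (-27/2, 8) → (-27, 8); (9/2, 0) → (9, 0); (-15, 6) → (-30, 6)
T4 rotate counter-clockwise with cos θ = -12/13, sin θ = 5/13: (-27, 8) → (284/13, -231/13); (9, 0) → (-108/13, 45/13); (-30, 6) → (330/13, -222/13)
T5 rotate counter-clockwise with cos θ = -7/25, sin θ = 24/25: (284/13, -231/13) → (3556/325, 8433/325); (-108/13, 45/13) → (-324/325, -2907/325); (330/13, -222/13) → (3018/325, 9474/325)
T6 reflect across y = 0: (3556/325, 8433/325) → (3556/325, -8433/325); (-324/325, -2907/325) → (-324/325, 2907/325); (3018/325, 9474/325) → (3018/325, -9474/325)

image vertices: (3556/325, -8433/325), (-324/325, 2907/325), (3018/325, -9474/325)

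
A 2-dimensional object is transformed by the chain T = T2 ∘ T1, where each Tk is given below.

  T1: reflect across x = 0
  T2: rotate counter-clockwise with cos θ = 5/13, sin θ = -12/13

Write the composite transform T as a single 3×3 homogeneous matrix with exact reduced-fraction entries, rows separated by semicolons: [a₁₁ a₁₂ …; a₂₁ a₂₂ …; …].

T1 = [-1 0 0; 0 1 0; 0 0 1]
T2·T1 = [-5/13 12/13 0; 12/13 5/13 0; 0 0 1]

T = [-5/13 12/13 0; 12/13 5/13 0; 0 0 1]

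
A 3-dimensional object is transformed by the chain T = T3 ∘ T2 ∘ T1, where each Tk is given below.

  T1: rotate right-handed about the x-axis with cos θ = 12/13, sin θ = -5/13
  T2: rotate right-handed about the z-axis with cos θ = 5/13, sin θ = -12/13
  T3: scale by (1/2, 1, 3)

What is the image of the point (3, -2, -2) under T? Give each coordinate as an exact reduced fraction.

T1 rotate right-handed about the x-axis with cos θ = 12/13, sin θ = -5/13: (3, -2, -2) → (3, -34/13, -14/13)
T2 rotate right-handed about the z-axis with cos θ = 5/13, sin θ = -12/13: (3, -34/13, -14/13) → (-213/169, -638/169, -14/13)
T3 scale by (1/2, 1, 3): (-213/169, -638/169, -14/13) → (-213/338, -638/169, -42/13)

T(p) = (-213/338, -638/169, -42/13)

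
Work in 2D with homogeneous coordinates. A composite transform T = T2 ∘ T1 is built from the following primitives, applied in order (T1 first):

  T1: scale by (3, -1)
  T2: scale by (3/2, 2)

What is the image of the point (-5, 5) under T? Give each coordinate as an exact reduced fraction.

T1 scale by (3, -1): (-5, 5) → (-15, -5)
T2 scale by (3/2, 2): (-15, -5) → (-45/2, -10)

T(p) = (-45/2, -10)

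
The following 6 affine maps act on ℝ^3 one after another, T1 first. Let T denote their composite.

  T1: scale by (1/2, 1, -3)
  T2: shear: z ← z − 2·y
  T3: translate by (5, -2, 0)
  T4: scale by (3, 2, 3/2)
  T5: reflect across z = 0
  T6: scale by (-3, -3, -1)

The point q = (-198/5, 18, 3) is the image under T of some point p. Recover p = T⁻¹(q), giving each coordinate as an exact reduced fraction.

T1 = [1/2 0 0 0; 0 1 0 0; 0 0 -3 0; 0 0 0 1]
T2·T1 = [1/2 0 0 0; 0 1 0 0; 0 -2 -3 0; 0 0 0 1]
T3·…·T1 = [1/2 0 0 5; 0 1 0 -2; 0 -2 -3 0; 0 0 0 1]
T4·…·T1 = [3/2 0 0 15; 0 2 0 -4; 0 -3 -9/2 0; 0 0 0 1]
T5·…·T1 = [3/2 0 0 15; 0 2 0 -4; 0 3 9/2 0; 0 0 0 1]
T6·…·T1 = [-9/2 0 0 -45; 0 -6 0 12; 0 -3 -9/2 0; 0 0 0 1]
det M = -243/2; M⁻¹ = [-2/9 0 0 -10; 0 -1/6 0 2; 0 1/9 -2/9 -4/3; 0 0 0 1]
M⁻¹ · (-198/5, 18, 3)ᵀ = (-6/5, -1, 0)ᵀ

p = (-6/5, -1, 0)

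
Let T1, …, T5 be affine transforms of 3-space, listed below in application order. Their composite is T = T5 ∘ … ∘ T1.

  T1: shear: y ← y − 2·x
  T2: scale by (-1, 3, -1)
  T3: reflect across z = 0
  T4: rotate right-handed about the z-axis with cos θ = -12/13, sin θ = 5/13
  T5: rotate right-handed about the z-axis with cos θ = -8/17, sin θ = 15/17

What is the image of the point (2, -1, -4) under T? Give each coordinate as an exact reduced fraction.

T(p) = (-3342/221, 125/221, -4)

T1 shear: y ← y − 2·x: (2, -1, -4) → (2, -5, -4)
T2 scale by (-1, 3, -1): (2, -5, -4) → (-2, -15, 4)
T3 reflect across z = 0: (-2, -15, 4) → (-2, -15, -4)
T4 rotate right-handed about the z-axis with cos θ = -12/13, sin θ = 5/13: (-2, -15, -4) → (99/13, 170/13, -4)
T5 rotate right-handed about the z-axis with cos θ = -8/17, sin θ = 15/17: (99/13, 170/13, -4) → (-3342/221, 125/221, -4)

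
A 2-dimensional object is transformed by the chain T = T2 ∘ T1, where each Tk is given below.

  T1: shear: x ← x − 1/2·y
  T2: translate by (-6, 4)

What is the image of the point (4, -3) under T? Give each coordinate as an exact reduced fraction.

T(p) = (-1/2, 1)

T1 shear: x ← x − 1/2·y: (4, -3) → (11/2, -3)
T2 translate by (-6, 4): (11/2, -3) → (-1/2, 1)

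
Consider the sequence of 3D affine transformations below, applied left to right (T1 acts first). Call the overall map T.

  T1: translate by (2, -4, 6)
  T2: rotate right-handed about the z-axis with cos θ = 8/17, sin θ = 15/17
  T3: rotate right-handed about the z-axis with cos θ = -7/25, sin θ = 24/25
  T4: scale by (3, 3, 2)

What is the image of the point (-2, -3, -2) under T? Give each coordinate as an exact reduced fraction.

T1 translate by (2, -4, 6): (-2, -3, -2) → (0, -7, 4)
T2 rotate right-handed about the z-axis with cos θ = 8/17, sin θ = 15/17: (0, -7, 4) → (105/17, -56/17, 4)
T3 rotate right-handed about the z-axis with cos θ = -7/25, sin θ = 24/25: (105/17, -56/17, 4) → (609/425, 2912/425, 4)
T4 scale by (3, 3, 2): (609/425, 2912/425, 4) → (1827/425, 8736/425, 8)

T(p) = (1827/425, 8736/425, 8)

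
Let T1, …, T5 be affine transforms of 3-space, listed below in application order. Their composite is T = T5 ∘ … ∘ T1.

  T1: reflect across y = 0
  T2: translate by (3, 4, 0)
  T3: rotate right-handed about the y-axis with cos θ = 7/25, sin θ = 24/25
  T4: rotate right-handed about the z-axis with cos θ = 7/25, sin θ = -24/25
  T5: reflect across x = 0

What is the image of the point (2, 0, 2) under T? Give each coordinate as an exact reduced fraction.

T(p) = (-2981/625, -1292/625, -106/25)

T1 reflect across y = 0: (2, 0, 2) → (2, 0, 2)
T2 translate by (3, 4, 0): (2, 0, 2) → (5, 4, 2)
T3 rotate right-handed about the y-axis with cos θ = 7/25, sin θ = 24/25: (5, 4, 2) → (83/25, 4, -106/25)
T4 rotate right-handed about the z-axis with cos θ = 7/25, sin θ = -24/25: (83/25, 4, -106/25) → (2981/625, -1292/625, -106/25)
T5 reflect across x = 0: (2981/625, -1292/625, -106/25) → (-2981/625, -1292/625, -106/25)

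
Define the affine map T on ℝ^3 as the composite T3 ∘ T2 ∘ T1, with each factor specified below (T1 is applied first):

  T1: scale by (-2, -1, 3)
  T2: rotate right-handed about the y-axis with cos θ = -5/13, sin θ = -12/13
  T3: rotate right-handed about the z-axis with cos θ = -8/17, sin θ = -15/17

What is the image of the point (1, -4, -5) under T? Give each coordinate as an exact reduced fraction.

T(p) = (-740/221, -3266/221, 51/13)

T1 scale by (-2, -1, 3): (1, -4, -5) → (-2, 4, -15)
T2 rotate right-handed about the y-axis with cos θ = -5/13, sin θ = -12/13: (-2, 4, -15) → (190/13, 4, 51/13)
T3 rotate right-handed about the z-axis with cos θ = -8/17, sin θ = -15/17: (190/13, 4, 51/13) → (-740/221, -3266/221, 51/13)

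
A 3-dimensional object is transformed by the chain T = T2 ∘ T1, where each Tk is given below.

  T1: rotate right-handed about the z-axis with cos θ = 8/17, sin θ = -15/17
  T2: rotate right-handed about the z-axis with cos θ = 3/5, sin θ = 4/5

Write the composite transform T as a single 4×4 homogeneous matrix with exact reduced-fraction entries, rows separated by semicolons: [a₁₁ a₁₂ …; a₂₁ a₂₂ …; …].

T = [84/85 13/85 0 0; -13/85 84/85 0 0; 0 0 1 0; 0 0 0 1]

T1 = [8/17 15/17 0 0; -15/17 8/17 0 0; 0 0 1 0; 0 0 0 1]
T2·T1 = [84/85 13/85 0 0; -13/85 84/85 0 0; 0 0 1 0; 0 0 0 1]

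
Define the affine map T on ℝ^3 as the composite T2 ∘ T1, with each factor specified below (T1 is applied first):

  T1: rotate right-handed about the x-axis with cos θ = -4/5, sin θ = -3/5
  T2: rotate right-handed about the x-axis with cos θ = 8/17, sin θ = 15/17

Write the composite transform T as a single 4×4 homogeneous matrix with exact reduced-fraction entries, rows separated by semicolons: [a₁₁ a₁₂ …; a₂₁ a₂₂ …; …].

T = [1 0 0 0; 0 13/85 84/85 0; 0 -84/85 13/85 0; 0 0 0 1]

T1 = [1 0 0 0; 0 -4/5 3/5 0; 0 -3/5 -4/5 0; 0 0 0 1]
T2·T1 = [1 0 0 0; 0 13/85 84/85 0; 0 -84/85 13/85 0; 0 0 0 1]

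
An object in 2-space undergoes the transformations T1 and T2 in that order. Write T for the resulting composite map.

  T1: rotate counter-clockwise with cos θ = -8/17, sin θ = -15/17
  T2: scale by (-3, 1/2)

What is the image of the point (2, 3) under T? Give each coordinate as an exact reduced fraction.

T1 rotate counter-clockwise with cos θ = -8/17, sin θ = -15/17: (2, 3) → (29/17, -54/17)
T2 scale by (-3, 1/2): (29/17, -54/17) → (-87/17, -27/17)

T(p) = (-87/17, -27/17)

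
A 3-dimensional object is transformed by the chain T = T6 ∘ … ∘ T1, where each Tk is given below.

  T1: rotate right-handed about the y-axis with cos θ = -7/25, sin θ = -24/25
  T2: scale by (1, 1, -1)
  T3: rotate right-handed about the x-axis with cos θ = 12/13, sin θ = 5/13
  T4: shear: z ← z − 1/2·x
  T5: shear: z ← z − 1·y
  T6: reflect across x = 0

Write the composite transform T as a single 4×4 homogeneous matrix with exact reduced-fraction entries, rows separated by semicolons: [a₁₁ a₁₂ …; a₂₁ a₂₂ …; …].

T = [7/25 0 24/25 0; 24/65 12/13 -7/65 0; -29/26 -7/13 11/13 0; 0 0 0 1]

T1 = [-7/25 0 -24/25 0; 0 1 0 0; 24/25 0 -7/25 0; 0 0 0 1]
T2·T1 = [-7/25 0 -24/25 0; 0 1 0 0; -24/25 0 7/25 0; 0 0 0 1]
T3·…·T1 = [-7/25 0 -24/25 0; 24/65 12/13 -7/65 0; -288/325 5/13 84/325 0; 0 0 0 1]
T4·…·T1 = [-7/25 0 -24/25 0; 24/65 12/13 -7/65 0; -97/130 5/13 48/65 0; 0 0 0 1]
T5·…·T1 = [-7/25 0 -24/25 0; 24/65 12/13 -7/65 0; -29/26 -7/13 11/13 0; 0 0 0 1]
T6·…·T1 = [7/25 0 24/25 0; 24/65 12/13 -7/65 0; -29/26 -7/13 11/13 0; 0 0 0 1]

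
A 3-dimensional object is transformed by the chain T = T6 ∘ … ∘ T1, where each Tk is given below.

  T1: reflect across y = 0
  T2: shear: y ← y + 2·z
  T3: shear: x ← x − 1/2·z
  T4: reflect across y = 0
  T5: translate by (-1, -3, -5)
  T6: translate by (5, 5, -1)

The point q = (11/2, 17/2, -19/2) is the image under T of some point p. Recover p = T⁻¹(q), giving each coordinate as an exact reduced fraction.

T1 = [1 0 0 0; 0 -1 0 0; 0 0 1 0; 0 0 0 1]
T2·T1 = [1 0 0 0; 0 -1 2 0; 0 0 1 0; 0 0 0 1]
T3·…·T1 = [1 0 -1/2 0; 0 -1 2 0; 0 0 1 0; 0 0 0 1]
T4·…·T1 = [1 0 -1/2 0; 0 1 -2 0; 0 0 1 0; 0 0 0 1]
T5·…·T1 = [1 0 -1/2 -1; 0 1 -2 -3; 0 0 1 -5; 0 0 0 1]
T6·…·T1 = [1 0 -1/2 4; 0 1 -2 2; 0 0 1 -6; 0 0 0 1]
det M = 1; M⁻¹ = [1 0 1/2 -1; 0 1 2 10; 0 0 1 6; 0 0 0 1]
M⁻¹ · (11/2, 17/2, -19/2)ᵀ = (-1/4, -1/2, -7/2)ᵀ

p = (-1/4, -1/2, -7/2)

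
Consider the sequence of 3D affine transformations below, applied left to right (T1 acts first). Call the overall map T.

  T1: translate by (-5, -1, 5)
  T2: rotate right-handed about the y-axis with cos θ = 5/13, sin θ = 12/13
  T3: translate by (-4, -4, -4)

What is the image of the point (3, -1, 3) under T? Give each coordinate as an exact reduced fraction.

T(p) = (34/13, -6, 12/13)

T1 translate by (-5, -1, 5): (3, -1, 3) → (-2, -2, 8)
T2 rotate right-handed about the y-axis with cos θ = 5/13, sin θ = 12/13: (-2, -2, 8) → (86/13, -2, 64/13)
T3 translate by (-4, -4, -4): (86/13, -2, 64/13) → (34/13, -6, 12/13)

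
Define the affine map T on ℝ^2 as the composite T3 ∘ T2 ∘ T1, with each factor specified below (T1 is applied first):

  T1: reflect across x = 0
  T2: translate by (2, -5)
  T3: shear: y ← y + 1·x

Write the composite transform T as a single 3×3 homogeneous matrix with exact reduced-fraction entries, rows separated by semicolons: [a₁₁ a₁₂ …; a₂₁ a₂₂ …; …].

T = [-1 0 2; -1 1 -3; 0 0 1]

T1 = [-1 0 0; 0 1 0; 0 0 1]
T2·T1 = [-1 0 2; 0 1 -5; 0 0 1]
T3·…·T1 = [-1 0 2; -1 1 -3; 0 0 1]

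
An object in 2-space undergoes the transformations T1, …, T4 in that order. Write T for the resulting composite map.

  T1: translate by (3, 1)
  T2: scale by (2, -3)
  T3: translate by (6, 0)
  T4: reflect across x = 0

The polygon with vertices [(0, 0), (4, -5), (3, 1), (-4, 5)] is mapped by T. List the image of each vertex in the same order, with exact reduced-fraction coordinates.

image vertices: (-12, -3), (-20, 12), (-18, -6), (-4, -18)

T1 translate by (3, 1): (0, 0) → (3, 1); (4, -5) → (7, -4); (3, 1) → (6, 2); (-4, 5) → (-1, 6)
T2 scale by (2, -3): (3, 1) → (6, -3); (7, -4) → (14, 12); (6, 2) → (12, -6); (-1, 6) → (-2, -18)
T3 translate by (6, 0): (6, -3) → (12, -3); (14, 12) → (20, 12); (12, -6) → (18, -6); (-2, -18) → (4, -18)
T4 reflect across x = 0: (12, -3) → (-12, -3); (20, 12) → (-20, 12); (18, -6) → (-18, -6); (4, -18) → (-4, -18)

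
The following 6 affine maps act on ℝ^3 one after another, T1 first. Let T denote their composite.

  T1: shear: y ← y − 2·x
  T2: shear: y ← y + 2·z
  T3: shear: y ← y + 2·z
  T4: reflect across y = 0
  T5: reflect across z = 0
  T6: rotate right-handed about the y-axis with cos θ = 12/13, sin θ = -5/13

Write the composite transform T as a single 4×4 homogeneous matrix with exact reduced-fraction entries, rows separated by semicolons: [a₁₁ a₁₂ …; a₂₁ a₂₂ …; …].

T = [12/13 0 5/13 0; 2 -1 -4 0; 5/13 0 -12/13 0; 0 0 0 1]

T1 = [1 0 0 0; -2 1 0 0; 0 0 1 0; 0 0 0 1]
T2·T1 = [1 0 0 0; -2 1 2 0; 0 0 1 0; 0 0 0 1]
T3·…·T1 = [1 0 0 0; -2 1 4 0; 0 0 1 0; 0 0 0 1]
T4·…·T1 = [1 0 0 0; 2 -1 -4 0; 0 0 1 0; 0 0 0 1]
T5·…·T1 = [1 0 0 0; 2 -1 -4 0; 0 0 -1 0; 0 0 0 1]
T6·…·T1 = [12/13 0 5/13 0; 2 -1 -4 0; 5/13 0 -12/13 0; 0 0 0 1]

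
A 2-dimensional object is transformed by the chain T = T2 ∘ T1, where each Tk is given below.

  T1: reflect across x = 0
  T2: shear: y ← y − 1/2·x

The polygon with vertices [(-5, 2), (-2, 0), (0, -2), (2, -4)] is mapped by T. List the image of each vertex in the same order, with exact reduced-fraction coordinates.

T1 reflect across x = 0: (-5, 2) → (5, 2); (-2, 0) → (2, 0); (0, -2) → (0, -2); (2, -4) → (-2, -4)
T2 shear: y ← y − 1/2·x: (5, 2) → (5, -1/2); (2, 0) → (2, -1); (0, -2) → (0, -2); (-2, -4) → (-2, -3)

image vertices: (5, -1/2), (2, -1), (0, -2), (-2, -3)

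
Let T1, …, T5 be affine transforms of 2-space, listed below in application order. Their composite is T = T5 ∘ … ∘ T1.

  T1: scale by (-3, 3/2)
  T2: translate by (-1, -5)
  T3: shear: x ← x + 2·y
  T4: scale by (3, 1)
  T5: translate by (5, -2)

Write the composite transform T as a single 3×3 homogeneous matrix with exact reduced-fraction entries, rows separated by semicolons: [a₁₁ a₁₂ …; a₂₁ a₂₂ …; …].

T1 = [-3 0 0; 0 3/2 0; 0 0 1]
T2·T1 = [-3 0 -1; 0 3/2 -5; 0 0 1]
T3·…·T1 = [-3 3 -11; 0 3/2 -5; 0 0 1]
T4·…·T1 = [-9 9 -33; 0 3/2 -5; 0 0 1]
T5·…·T1 = [-9 9 -28; 0 3/2 -7; 0 0 1]

T = [-9 9 -28; 0 3/2 -7; 0 0 1]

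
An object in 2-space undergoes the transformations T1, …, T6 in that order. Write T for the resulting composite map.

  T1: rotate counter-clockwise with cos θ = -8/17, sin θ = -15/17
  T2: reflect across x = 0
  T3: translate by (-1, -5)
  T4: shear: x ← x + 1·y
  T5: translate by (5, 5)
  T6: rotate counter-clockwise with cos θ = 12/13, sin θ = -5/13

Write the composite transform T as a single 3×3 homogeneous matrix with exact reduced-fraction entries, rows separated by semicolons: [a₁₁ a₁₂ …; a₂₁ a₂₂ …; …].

T = [-159/221 -316/221 -12/13; -145/221 19/221 5/13; 0 0 1]

T1 = [-8/17 15/17 0; -15/17 -8/17 0; 0 0 1]
T2·T1 = [8/17 -15/17 0; -15/17 -8/17 0; 0 0 1]
T3·…·T1 = [8/17 -15/17 -1; -15/17 -8/17 -5; 0 0 1]
T4·…·T1 = [-7/17 -23/17 -6; -15/17 -8/17 -5; 0 0 1]
T5·…·T1 = [-7/17 -23/17 -1; -15/17 -8/17 0; 0 0 1]
T6·…·T1 = [-159/221 -316/221 -12/13; -145/221 19/221 5/13; 0 0 1]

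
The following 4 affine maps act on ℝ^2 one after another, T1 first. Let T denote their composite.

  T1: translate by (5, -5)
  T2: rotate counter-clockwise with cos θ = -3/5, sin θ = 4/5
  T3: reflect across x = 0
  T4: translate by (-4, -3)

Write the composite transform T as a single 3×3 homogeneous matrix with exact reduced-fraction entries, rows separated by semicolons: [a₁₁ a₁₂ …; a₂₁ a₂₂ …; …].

T1 = [1 0 5; 0 1 -5; 0 0 1]
T2·T1 = [-3/5 -4/5 1; 4/5 -3/5 7; 0 0 1]
T3·…·T1 = [3/5 4/5 -1; 4/5 -3/5 7; 0 0 1]
T4·…·T1 = [3/5 4/5 -5; 4/5 -3/5 4; 0 0 1]

T = [3/5 4/5 -5; 4/5 -3/5 4; 0 0 1]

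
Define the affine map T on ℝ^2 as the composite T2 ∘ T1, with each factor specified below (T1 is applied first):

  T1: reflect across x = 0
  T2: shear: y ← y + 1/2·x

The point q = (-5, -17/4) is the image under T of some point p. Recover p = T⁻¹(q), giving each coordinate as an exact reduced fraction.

T1 = [-1 0 0; 0 1 0; 0 0 1]
T2·T1 = [-1 0 0; -1/2 1 0; 0 0 1]
det M = -1; M⁻¹ = [-1 0 0; -1/2 1 0; 0 0 1]
M⁻¹ · (-5, -17/4)ᵀ = (5, -7/4)ᵀ

p = (5, -7/4)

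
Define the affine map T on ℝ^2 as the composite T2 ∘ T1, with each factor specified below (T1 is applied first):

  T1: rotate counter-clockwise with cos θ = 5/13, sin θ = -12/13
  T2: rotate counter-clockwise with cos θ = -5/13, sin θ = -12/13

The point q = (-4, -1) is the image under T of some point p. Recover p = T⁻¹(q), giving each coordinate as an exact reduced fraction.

p = (4, 1)

T1 = [5/13 12/13 0; -12/13 5/13 0; 0 0 1]
T2·T1 = [-1 0 0; 0 -1 0; 0 0 1]
det M = 1; M⁻¹ = [-1 0 0; 0 -1 0; 0 0 1]
M⁻¹ · (-4, -1)ᵀ = (4, 1)ᵀ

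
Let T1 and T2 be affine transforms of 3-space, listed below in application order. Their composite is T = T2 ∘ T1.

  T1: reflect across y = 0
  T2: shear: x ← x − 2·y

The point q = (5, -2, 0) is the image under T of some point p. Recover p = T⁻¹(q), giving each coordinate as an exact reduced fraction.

p = (1, 2, 0)

T1 = [1 0 0 0; 0 -1 0 0; 0 0 1 0; 0 0 0 1]
T2·T1 = [1 2 0 0; 0 -1 0 0; 0 0 1 0; 0 0 0 1]
det M = -1; M⁻¹ = [1 2 0 0; 0 -1 0 0; 0 0 1 0; 0 0 0 1]
M⁻¹ · (5, -2, 0)ᵀ = (1, 2, 0)ᵀ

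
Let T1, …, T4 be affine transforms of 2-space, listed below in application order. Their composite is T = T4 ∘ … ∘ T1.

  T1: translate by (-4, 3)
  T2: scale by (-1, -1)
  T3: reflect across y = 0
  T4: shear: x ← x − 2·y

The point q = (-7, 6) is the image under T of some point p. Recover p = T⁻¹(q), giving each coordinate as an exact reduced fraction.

T1 = [1 0 -4; 0 1 3; 0 0 1]
T2·T1 = [-1 0 4; 0 -1 -3; 0 0 1]
T3·…·T1 = [-1 0 4; 0 1 3; 0 0 1]
T4·…·T1 = [-1 -2 -2; 0 1 3; 0 0 1]
det M = -1; M⁻¹ = [-1 -2 4; 0 1 -3; 0 0 1]
M⁻¹ · (-7, 6)ᵀ = (-1, 3)ᵀ

p = (-1, 3)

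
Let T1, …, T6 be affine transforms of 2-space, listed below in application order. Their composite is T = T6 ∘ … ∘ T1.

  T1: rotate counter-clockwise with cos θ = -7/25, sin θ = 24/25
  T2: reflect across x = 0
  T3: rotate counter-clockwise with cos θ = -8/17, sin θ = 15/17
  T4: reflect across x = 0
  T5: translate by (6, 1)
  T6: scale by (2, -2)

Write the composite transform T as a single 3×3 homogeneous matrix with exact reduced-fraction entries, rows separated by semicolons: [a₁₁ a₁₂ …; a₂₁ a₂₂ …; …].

T = [832/425 174/425 12; 174/425 -832/425 -2; 0 0 1]

T1 = [-7/25 -24/25 0; 24/25 -7/25 0; 0 0 1]
T2·T1 = [7/25 24/25 0; 24/25 -7/25 0; 0 0 1]
T3·…·T1 = [-416/425 -87/425 0; -87/425 416/425 0; 0 0 1]
T4·…·T1 = [416/425 87/425 0; -87/425 416/425 0; 0 0 1]
T5·…·T1 = [416/425 87/425 6; -87/425 416/425 1; 0 0 1]
T6·…·T1 = [832/425 174/425 12; 174/425 -832/425 -2; 0 0 1]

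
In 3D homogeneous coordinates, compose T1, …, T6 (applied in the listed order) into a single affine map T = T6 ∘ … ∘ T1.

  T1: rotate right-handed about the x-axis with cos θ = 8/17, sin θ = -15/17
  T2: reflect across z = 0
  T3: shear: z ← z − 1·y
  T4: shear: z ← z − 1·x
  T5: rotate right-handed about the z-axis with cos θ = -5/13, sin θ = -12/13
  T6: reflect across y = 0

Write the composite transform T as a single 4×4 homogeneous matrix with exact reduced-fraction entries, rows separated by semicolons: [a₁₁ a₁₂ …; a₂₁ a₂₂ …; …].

T = [-5/13 96/221 180/221 0; 12/13 40/221 75/221 0; -1 7/17 -23/17 0; 0 0 0 1]

T1 = [1 0 0 0; 0 8/17 15/17 0; 0 -15/17 8/17 0; 0 0 0 1]
T2·T1 = [1 0 0 0; 0 8/17 15/17 0; 0 15/17 -8/17 0; 0 0 0 1]
T3·…·T1 = [1 0 0 0; 0 8/17 15/17 0; 0 7/17 -23/17 0; 0 0 0 1]
T4·…·T1 = [1 0 0 0; 0 8/17 15/17 0; -1 7/17 -23/17 0; 0 0 0 1]
T5·…·T1 = [-5/13 96/221 180/221 0; -12/13 -40/221 -75/221 0; -1 7/17 -23/17 0; 0 0 0 1]
T6·…·T1 = [-5/13 96/221 180/221 0; 12/13 40/221 75/221 0; -1 7/17 -23/17 0; 0 0 0 1]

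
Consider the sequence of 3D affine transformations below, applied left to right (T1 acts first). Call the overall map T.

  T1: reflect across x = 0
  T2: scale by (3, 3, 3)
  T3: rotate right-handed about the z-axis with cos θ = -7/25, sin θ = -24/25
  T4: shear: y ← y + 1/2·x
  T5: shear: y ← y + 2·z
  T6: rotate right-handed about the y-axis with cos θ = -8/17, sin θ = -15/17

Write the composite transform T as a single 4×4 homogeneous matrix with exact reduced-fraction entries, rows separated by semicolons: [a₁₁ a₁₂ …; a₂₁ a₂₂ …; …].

T1 = [-1 0 0 0; 0 1 0 0; 0 0 1 0; 0 0 0 1]
T2·T1 = [-3 0 0 0; 0 3 0 0; 0 0 3 0; 0 0 0 1]
T3·…·T1 = [21/25 72/25 0 0; 72/25 -21/25 0 0; 0 0 3 0; 0 0 0 1]
T4·…·T1 = [21/25 72/25 0 0; 33/10 3/5 0 0; 0 0 3 0; 0 0 0 1]
T5·…·T1 = [21/25 72/25 0 0; 33/10 3/5 6 0; 0 0 3 0; 0 0 0 1]
T6·…·T1 = [-168/425 -576/425 -45/17 0; 33/10 3/5 6 0; 63/85 216/85 -24/17 0; 0 0 0 1]

T = [-168/425 -576/425 -45/17 0; 33/10 3/5 6 0; 63/85 216/85 -24/17 0; 0 0 0 1]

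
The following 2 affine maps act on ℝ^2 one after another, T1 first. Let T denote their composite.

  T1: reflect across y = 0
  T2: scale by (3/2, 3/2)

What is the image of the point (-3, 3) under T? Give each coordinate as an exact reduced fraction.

T1 reflect across y = 0: (-3, 3) → (-3, -3)
T2 scale by (3/2, 3/2): (-3, -3) → (-9/2, -9/2)

T(p) = (-9/2, -9/2)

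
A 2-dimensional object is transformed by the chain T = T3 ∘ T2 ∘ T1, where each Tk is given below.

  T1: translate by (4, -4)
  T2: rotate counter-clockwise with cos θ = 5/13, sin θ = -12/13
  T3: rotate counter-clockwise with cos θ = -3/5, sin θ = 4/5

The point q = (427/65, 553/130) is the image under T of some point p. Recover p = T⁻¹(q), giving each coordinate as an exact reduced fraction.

p = (3, 1/2)

T1 = [1 0 4; 0 1 -4; 0 0 1]
T2·T1 = [5/13 12/13 -28/13; -12/13 5/13 -68/13; 0 0 1]
T3·…·T1 = [33/65 -56/65 356/65; 56/65 33/65 92/65; 0 0 1]
det M = 1; M⁻¹ = [33/65 56/65 -4; -56/65 33/65 4; 0 0 1]
M⁻¹ · (427/65, 553/130)ᵀ = (3, 1/2)ᵀ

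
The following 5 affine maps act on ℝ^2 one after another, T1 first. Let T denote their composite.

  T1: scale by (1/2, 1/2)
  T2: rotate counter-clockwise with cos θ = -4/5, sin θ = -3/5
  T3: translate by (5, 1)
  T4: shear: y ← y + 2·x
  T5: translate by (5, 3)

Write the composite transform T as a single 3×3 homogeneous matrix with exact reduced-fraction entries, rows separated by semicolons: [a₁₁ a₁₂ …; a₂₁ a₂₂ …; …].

T1 = [1/2 0 0; 0 1/2 0; 0 0 1]
T2·T1 = [-2/5 3/10 0; -3/10 -2/5 0; 0 0 1]
T3·…·T1 = [-2/5 3/10 5; -3/10 -2/5 1; 0 0 1]
T4·…·T1 = [-2/5 3/10 5; -11/10 1/5 11; 0 0 1]
T5·…·T1 = [-2/5 3/10 10; -11/10 1/5 14; 0 0 1]

T = [-2/5 3/10 10; -11/10 1/5 14; 0 0 1]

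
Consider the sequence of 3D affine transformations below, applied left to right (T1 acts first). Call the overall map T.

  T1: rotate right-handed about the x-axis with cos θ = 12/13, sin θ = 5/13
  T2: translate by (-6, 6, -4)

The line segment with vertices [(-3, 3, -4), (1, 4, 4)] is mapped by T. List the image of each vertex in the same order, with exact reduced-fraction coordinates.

image vertices: (-9, 134/13, -85/13), (-5, 106/13, 16/13)

T1 rotate right-handed about the x-axis with cos θ = 12/13, sin θ = 5/13: (-3, 3, -4) → (-3, 56/13, -33/13); (1, 4, 4) → (1, 28/13, 68/13)
T2 translate by (-6, 6, -4): (-3, 56/13, -33/13) → (-9, 134/13, -85/13); (1, 28/13, 68/13) → (-5, 106/13, 16/13)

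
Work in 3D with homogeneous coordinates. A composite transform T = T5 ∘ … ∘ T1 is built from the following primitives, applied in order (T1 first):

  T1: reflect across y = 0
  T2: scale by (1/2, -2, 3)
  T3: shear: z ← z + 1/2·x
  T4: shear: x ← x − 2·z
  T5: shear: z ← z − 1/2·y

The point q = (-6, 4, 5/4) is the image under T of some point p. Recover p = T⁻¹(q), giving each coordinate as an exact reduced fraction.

p = (1, 2, 1)

T1 = [1 0 0 0; 0 -1 0 0; 0 0 1 0; 0 0 0 1]
T2·T1 = [1/2 0 0 0; 0 2 0 0; 0 0 3 0; 0 0 0 1]
T3·…·T1 = [1/2 0 0 0; 0 2 0 0; 1/4 0 3 0; 0 0 0 1]
T4·…·T1 = [0 0 -6 0; 0 2 0 0; 1/4 0 3 0; 0 0 0 1]
T5·…·T1 = [0 0 -6 0; 0 2 0 0; 1/4 -1 3 0; 0 0 0 1]
det M = 3; M⁻¹ = [2 2 4 0; 0 1/2 0 0; -1/6 0 0 0; 0 0 0 1]
M⁻¹ · (-6, 4, 5/4)ᵀ = (1, 2, 1)ᵀ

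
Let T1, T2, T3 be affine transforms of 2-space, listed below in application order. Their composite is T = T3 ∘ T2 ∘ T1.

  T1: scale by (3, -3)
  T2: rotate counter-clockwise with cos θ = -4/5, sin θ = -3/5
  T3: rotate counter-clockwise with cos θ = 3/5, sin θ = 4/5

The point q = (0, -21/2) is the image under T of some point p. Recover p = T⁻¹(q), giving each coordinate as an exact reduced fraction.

T1 = [3 0 0; 0 -3 0; 0 0 1]
T2·T1 = [-12/5 -9/5 0; -9/5 12/5 0; 0 0 1]
T3·…·T1 = [0 -3 0; -3 0 0; 0 0 1]
det M = -9; M⁻¹ = [0 -1/3 0; -1/3 0 0; 0 0 1]
M⁻¹ · (0, -21/2)ᵀ = (7/2, 0)ᵀ

p = (7/2, 0)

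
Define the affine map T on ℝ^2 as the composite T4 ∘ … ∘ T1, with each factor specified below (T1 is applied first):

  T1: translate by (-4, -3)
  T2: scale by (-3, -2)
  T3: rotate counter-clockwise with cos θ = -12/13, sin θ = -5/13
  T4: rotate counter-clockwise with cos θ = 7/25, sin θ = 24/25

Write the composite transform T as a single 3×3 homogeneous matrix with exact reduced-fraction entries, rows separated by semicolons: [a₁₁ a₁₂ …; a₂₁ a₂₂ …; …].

T1 = [1 0 -4; 0 1 -3; 0 0 1]
T2·T1 = [-3 0 12; 0 -2 6; 0 0 1]
T3·…·T1 = [36/13 -10/13 -114/13; 15/13 24/13 -132/13; 0 0 1]
T4·…·T1 = [-108/325 -646/325 474/65; 969/325 -72/325 -732/65; 0 0 1]

T = [-108/325 -646/325 474/65; 969/325 -72/325 -732/65; 0 0 1]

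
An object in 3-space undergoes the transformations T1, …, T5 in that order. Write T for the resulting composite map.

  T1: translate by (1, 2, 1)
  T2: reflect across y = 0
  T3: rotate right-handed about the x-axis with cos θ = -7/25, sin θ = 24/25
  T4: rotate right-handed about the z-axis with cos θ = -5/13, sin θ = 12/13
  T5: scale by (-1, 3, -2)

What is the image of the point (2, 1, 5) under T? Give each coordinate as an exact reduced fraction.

T1 translate by (1, 2, 1): (2, 1, 5) → (3, 3, 6)
T2 reflect across y = 0: (3, 3, 6) → (3, -3, 6)
T3 rotate right-handed about the x-axis with cos θ = -7/25, sin θ = 24/25: (3, -3, 6) → (3, -123/25, -114/25)
T4 rotate right-handed about the z-axis with cos θ = -5/13, sin θ = 12/13: (3, -123/25, -114/25) → (1101/325, 303/65, -114/25)
T5 scale by (-1, 3, -2): (1101/325, 303/65, -114/25) → (-1101/325, 909/65, 228/25)

T(p) = (-1101/325, 909/65, 228/25)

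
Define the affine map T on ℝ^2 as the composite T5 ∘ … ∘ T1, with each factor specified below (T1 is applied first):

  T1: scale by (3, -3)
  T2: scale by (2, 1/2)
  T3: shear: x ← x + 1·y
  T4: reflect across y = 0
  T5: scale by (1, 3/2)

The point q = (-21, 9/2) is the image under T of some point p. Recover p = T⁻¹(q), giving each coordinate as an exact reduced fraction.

p = (-3, 2)

T1 = [3 0 0; 0 -3 0; 0 0 1]
T2·T1 = [6 0 0; 0 -3/2 0; 0 0 1]
T3·…·T1 = [6 -3/2 0; 0 -3/2 0; 0 0 1]
T4·…·T1 = [6 -3/2 0; 0 3/2 0; 0 0 1]
T5·…·T1 = [6 -3/2 0; 0 9/4 0; 0 0 1]
det M = 27/2; M⁻¹ = [1/6 1/9 0; 0 4/9 0; 0 0 1]
M⁻¹ · (-21, 9/2)ᵀ = (-3, 2)ᵀ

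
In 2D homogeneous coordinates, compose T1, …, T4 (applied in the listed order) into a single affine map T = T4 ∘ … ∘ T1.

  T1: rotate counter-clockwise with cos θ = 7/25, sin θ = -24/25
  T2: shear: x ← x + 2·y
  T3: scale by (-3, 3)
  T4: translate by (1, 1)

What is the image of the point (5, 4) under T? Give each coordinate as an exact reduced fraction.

T(p) = (184/25, -251/25)

T1 rotate counter-clockwise with cos θ = 7/25, sin θ = -24/25: (5, 4) → (131/25, -92/25)
T2 shear: x ← x + 2·y: (131/25, -92/25) → (-53/25, -92/25)
T3 scale by (-3, 3): (-53/25, -92/25) → (159/25, -276/25)
T4 translate by (1, 1): (159/25, -276/25) → (184/25, -251/25)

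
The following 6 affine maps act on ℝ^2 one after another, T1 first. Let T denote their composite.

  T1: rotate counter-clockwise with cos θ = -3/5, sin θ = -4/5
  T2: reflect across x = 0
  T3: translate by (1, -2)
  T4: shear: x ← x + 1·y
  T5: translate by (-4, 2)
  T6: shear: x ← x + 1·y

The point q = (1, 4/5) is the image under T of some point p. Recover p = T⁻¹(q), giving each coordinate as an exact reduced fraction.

p = (2, -4)

T1 = [-3/5 4/5 0; -4/5 -3/5 0; 0 0 1]
T2·T1 = [3/5 -4/5 0; -4/5 -3/5 0; 0 0 1]
T3·…·T1 = [3/5 -4/5 1; -4/5 -3/5 -2; 0 0 1]
T4·…·T1 = [-1/5 -7/5 -1; -4/5 -3/5 -2; 0 0 1]
T5·…·T1 = [-1/5 -7/5 -5; -4/5 -3/5 0; 0 0 1]
T6·…·T1 = [-1 -2 -5; -4/5 -3/5 0; 0 0 1]
det M = -1; M⁻¹ = [3/5 -2 3; -4/5 1 -4; 0 0 1]
M⁻¹ · (1, 4/5)ᵀ = (2, -4)ᵀ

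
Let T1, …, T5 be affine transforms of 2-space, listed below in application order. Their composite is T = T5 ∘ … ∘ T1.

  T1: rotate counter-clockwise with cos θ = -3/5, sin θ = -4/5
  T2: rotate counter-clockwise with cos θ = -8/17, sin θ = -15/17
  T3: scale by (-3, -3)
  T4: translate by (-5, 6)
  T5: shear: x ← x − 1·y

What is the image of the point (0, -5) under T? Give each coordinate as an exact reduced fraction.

T(p) = (-310/17, -6/17)

T1 rotate counter-clockwise with cos θ = -3/5, sin θ = -4/5: (0, -5) → (-4, 3)
T2 rotate counter-clockwise with cos θ = -8/17, sin θ = -15/17: (-4, 3) → (77/17, 36/17)
T3 scale by (-3, -3): (77/17, 36/17) → (-231/17, -108/17)
T4 translate by (-5, 6): (-231/17, -108/17) → (-316/17, -6/17)
T5 shear: x ← x − 1·y: (-316/17, -6/17) → (-310/17, -6/17)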